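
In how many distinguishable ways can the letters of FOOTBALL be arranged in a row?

10080

FOOTBALL has 8 letters with L appearing twice and O appearing twice.
Dividing 8! = 40320 by 2!·2! = 4 for the repeated letters gives 10080.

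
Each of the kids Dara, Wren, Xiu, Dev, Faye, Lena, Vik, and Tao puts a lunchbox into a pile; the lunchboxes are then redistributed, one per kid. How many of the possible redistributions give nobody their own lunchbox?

14833

This is the derangement count D_8: permutations of 8 items with no fixed point.
By inclusion–exclusion this is Σ_{j=0}^{8} (−1)^j C(8,j)·(8−j)!.
Computing: 40320 − 40320 + 20160 − 6720 + 1680 − 336 + 56 − 8 + 1 = 14833.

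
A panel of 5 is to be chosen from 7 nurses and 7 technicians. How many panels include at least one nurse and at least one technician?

With no constraint there are C(14,5) = 2002 possible selections.
Selections missing a whole group: no nurses → C(7,5) = 21; no technicians → C(7,5) = 21.
Both groups omitted at once is impossible, so 2002 − 42 = 1960.

1960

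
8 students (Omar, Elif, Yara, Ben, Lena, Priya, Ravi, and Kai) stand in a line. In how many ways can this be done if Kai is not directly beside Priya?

30240

There are 8! = 40320 arrangements in all. If Kai and Priya are adjacent, merging them into one block gives 2·(7)! = 10080 arrangements.
So 40320 − 10080 = 30240 arrangements keep them apart.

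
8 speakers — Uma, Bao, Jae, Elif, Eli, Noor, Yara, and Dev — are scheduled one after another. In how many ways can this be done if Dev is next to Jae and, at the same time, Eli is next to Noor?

2880

Treat {Dev,Jae} as one block (2 orders) and {Eli,Noor} as another (2 orders).
That leaves 6 units to arrange: 2 × 2 × 6! = 4 × 720 = 2880.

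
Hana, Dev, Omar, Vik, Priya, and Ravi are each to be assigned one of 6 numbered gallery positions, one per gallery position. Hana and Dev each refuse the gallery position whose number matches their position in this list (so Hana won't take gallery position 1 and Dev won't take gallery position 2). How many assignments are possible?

Let Aᵢ (for i ∈ {1, 2}) be the placements that put person i in their forbidden gallery position. Any j of these fix j positions, leaving (6−j)! ways to fill the rest, and there are C(2,j) ways to pick which j.
By inclusion–exclusion, the number of valid placements is Σ_{j=0}^{2} (−1)^j C(2,j)·(6−j)!.
Computing: 720 − 240 + 24 = 504.

504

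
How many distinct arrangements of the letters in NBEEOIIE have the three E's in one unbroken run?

Treat the 3 copies of E as a single block. The multiset to arrange is then {EEE, B, I, I, N, O}, 6 items in all.
That gives (6)!/(2!) = 360 arrangements.

360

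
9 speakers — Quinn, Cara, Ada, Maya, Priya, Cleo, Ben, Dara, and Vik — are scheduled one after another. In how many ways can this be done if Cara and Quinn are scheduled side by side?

80640

Glue Cara and Quinn into one block (2 internal orders), leaving 8 units to arrange in a row.
So the count is 2·(8)! = 80640.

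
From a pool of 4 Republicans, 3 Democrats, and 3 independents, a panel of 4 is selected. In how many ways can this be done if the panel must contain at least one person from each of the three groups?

126

Total 4-person selections from all 10: C(10,4) = 210.
Selections missing a whole group: no Republicans → C(6,4) = 15; no Democrats → C(7,4) = 35; no independents → C(7,4) = 35.
Add back selections omitting two groups (i.e. drawn from a single group): C(4,4) + C(3,4) + C(3,4) = 1.
By inclusion–exclusion: 210 − 85 + 1 = 126.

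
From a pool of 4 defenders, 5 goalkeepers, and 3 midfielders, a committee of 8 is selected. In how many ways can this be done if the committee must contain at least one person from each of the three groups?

485

Total 8-person selections from all 12: C(12,8) = 495.
Subtract selections that omit an entire group: no defenders → C(8,8) = 1; no goalkeepers → C(7,8) = 0; no midfielders → C(9,8) = 9.
Add back selections omitting two groups (i.e. drawn from a single group): C(4,8) + C(5,8) + C(3,8) = 0.
By inclusion–exclusion: 495 − 10 + 0 = 485.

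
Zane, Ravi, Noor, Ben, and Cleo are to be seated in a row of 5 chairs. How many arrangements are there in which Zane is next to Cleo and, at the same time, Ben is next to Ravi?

24

Treat {Zane,Cleo} as one block (2 orders) and {Ben,Ravi} as another (2 orders).
That leaves 3 units to arrange: 2 × 2 × 3! = 4 × 6 = 24.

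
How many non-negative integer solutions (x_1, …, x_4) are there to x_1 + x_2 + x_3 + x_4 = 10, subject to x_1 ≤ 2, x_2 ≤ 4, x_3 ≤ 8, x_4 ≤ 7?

By stars and bars, unrestricted non-negative solutions to x_1+…+x_4 = 10 number C(10+3,3) = 286.
Subtract solutions that violate a single cap (substitute x_i' = x_i − (cap_i+1)): x_1 ≥ 3 gives C(10,3) = 120; x_2 ≥ 5 gives C(8,3) = 56; x_3 ≥ 9 gives C(4,3) = 4; x_4 ≥ 8 gives C(5,3) = 10. Together 190.
Add back pairs where two caps are both exceeded: 10 + 0 + 0 + 0 + 0 + 0 = 10.
By inclusion–exclusion the count is 286 − 190 + 10 = 106.

106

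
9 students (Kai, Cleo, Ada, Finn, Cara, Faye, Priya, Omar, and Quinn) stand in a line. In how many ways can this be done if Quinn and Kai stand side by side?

Glue Quinn and Kai into one block (2 internal orders), leaving 8 units to arrange in a row.
That gives 2 × 8! = 2 × 40320 = 80640.

80640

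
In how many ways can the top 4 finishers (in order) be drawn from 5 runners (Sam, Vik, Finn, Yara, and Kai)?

There are 5 choices for 1st place, 4 for 2nd, and so on down to 2 for position 4.
That gives 5 × 4 × 3 × 2 = 120.

120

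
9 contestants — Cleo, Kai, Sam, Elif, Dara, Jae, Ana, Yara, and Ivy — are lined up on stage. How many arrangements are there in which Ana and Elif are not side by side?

Of the 9! = 362880 arrangements, those with Ana and Elif adjacent number 2 × 8! = 80640 (treat the pair as a block with 2 internal orders).
So 362880 − 80640 = 282240 arrangements keep them apart.

282240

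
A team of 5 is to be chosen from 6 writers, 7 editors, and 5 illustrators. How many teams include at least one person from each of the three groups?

6055

Unrestricted: C(18,5) = 8568 ways to pick any 5 of the 18.
Subtract selections that omit an entire group: no writers → C(12,5) = 792; no editors → C(11,5) = 462; no illustrators → C(13,5) = 1287.
Add back selections omitting two groups (i.e. drawn from a single group): C(6,5) + C(7,5) + C(5,5) = 28.
By inclusion–exclusion: 8568 − 2541 + 28 = 6055.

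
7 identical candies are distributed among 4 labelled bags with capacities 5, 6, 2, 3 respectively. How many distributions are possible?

61

By stars and bars, unrestricted non-negative solutions to x_1+…+x_4 = 7 number C(7+3,3) = 120.
Subtract solutions that violate a single cap (substitute x_i' = x_i − (cap_i+1)): x_1 ≥ 6 gives C(4,3) = 4; x_2 ≥ 7 gives C(3,3) = 1; x_3 ≥ 3 gives C(7,3) = 35; x_4 ≥ 4 gives C(6,3) = 20. Together 60.
Add back pairs where two caps are both exceeded: 0 + 0 + 0 + 0 + 0 + 1 = 1.
By inclusion–exclusion the count is 120 − 60 + 1 = 61.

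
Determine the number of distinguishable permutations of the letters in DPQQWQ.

120

DPQQWQ has 6 letters with Q appearing 3 times.
The number of distinct arrangements is 6!/(3!) = 720/6 = 120.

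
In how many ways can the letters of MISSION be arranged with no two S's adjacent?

900

Total arrangements of MISSION: 7!/(2!·2!) = 1260.
If the two S's are adjacent, glue them into one block, leaving 6 items to arrange: (6)!/(2!) = 360 ways.
Subtracting, 1260 − 360 = 900 arrangements keep the S's apart.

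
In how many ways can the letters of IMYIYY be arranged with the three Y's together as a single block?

Treat the 3 copies of Y as a single block. The multiset to arrange is then {YYY, I, I, M}, 4 items in all.
That gives (4)!/(2!) = 12 arrangements.

12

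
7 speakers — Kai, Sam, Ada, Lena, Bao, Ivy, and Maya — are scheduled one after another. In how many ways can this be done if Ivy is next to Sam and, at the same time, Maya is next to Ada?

Treat {Ivy,Sam} as one block (2 orders) and {Maya,Ada} as another (2 orders).
That leaves 5 units to arrange: 2 × 2 × 5! = 4 × 120 = 480.

480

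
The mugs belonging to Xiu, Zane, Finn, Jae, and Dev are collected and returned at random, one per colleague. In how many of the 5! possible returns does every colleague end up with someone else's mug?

Count assignments avoiding every fixed point. For any j of the 5 colleagues fixed to their own mug, the other 5−j can be arranged in (5−j)! ways.
By inclusion–exclusion this is Σ_{j=0}^{5} (−1)^j C(5,j)·(5−j)!.
Computing: 120 − 120 + 60 − 20 + 5 − 1 = 44.

44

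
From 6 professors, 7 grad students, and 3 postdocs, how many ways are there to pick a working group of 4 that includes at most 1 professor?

Split by how many professors are chosen (0 through 1).
Sum: C(6,0)·C(10,4) + C(6,1)·C(10,3) = 210 + 720 = 930.

930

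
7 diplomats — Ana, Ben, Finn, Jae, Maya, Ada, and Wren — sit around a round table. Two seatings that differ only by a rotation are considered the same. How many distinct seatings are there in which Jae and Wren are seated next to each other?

240

Glue Jae and Wren into a block (2 internal orders). Seating 6 units around a circle gives (5)! arrangements.
So 2 × (5)! = 2 × 120 = 240.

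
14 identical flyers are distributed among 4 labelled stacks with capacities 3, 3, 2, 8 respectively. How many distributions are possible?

Without the upper bounds there are C(17,3) = 680 ways to split 14 among 4 stacks.
Subtract solutions that violate a single cap (substitute x_i' = x_i − (cap_i+1)): x_1 ≥ 4 gives C(13,3) = 286; x_2 ≥ 4 gives C(13,3) = 286; x_3 ≥ 3 gives C(14,3) = 364; x_4 ≥ 9 gives C(8,3) = 56. Together 992.
Add back pairs where two caps are both exceeded: 84 + 120 + 4 + 120 + 4 + 10 = 342.
Subtract triples: 20 + 0 + 0 + 0 = 20.
By inclusion–exclusion the count is 680 − 992 + 342 − 20 = 10.

10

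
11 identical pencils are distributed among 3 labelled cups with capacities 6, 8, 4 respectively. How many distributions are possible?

Ignoring the caps, the number of non-negative solutions to x_1+…+x_3 = 11 is C(13,2) = 78.
Subtract solutions that violate a single cap (substitute x_i' = x_i − (cap_i+1)): x_1 ≥ 7 gives C(6,2) = 15; x_2 ≥ 9 gives C(4,2) = 6; x_3 ≥ 5 gives C(8,2) = 28. Together 49.
No two caps can be exceeded simultaneously, so the pair terms are all 0.
By inclusion–exclusion the count is 78 − 49 + 0 = 29.

29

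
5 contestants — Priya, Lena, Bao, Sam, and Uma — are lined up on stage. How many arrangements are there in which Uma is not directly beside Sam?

72

There are 5! = 120 arrangements in all. If Uma and Sam are adjacent, merging them into one block gives 2·(4)! = 48 arrangements.
Complementary counting: 120 − 48 = 72.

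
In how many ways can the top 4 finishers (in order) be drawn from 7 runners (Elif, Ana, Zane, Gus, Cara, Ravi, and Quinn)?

840

This is an ordered selection of 4 from 7: P(7,4).
That gives 7 × 6 × 5 × 4 = 840.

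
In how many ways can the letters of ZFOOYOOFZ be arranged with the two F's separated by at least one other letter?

Total arrangements of ZFOOYOOFZ: 9!/(4!·2!·2!) = 3780.
Arrangements with the F's together: treat FF as one letter, giving (8)!/(4!·2!) = 840.
Hence 3780 − 840 = 2940.

2940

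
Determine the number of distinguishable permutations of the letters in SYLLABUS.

The 8 letters of SYLLABUS have repeats: L appearing twice and S appearing twice.
So there are 8! / (2!·2!) = 10080 distinguishable arrangements.

10080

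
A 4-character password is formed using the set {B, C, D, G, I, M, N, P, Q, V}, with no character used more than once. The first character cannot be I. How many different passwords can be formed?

The first character has 10−1 = 9 choices (anything except I).
The remaining 3 characters are filled from the other 9 symbols without repetition: 9 × 8 × 7 = 504.
Total: 9 × 504 = 4536.

4536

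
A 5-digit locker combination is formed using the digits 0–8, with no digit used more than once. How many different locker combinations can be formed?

Choose and order 5 of the 9 symbols: the first digit has 9 options, the next 8, and so on down to 5.
9 × 8 × 7 × 6 × 5 = 15120.

15120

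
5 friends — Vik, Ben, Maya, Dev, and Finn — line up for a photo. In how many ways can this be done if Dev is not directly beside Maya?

72

There are 5! = 120 arrangements in all. If Dev and Maya are adjacent, merging them into one block gives 2·(4)! = 48 arrangements.
Complementary counting: 120 − 48 = 72.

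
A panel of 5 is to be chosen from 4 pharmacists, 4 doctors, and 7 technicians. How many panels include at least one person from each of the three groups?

2044

Unrestricted: C(15,5) = 3003 ways to pick any 5 of the 15.
Selections missing a whole group: no pharmacists → C(11,5) = 462; no doctors → C(11,5) = 462; no technicians → C(8,5) = 56.
Add back selections omitting two groups (i.e. drawn from a single group): C(4,5) + C(4,5) + C(7,5) = 21.
By inclusion–exclusion: 3003 − 980 + 21 = 2044.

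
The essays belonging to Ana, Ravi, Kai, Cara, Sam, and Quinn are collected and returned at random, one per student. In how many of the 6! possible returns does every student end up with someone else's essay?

Count assignments avoiding every fixed point. For any j of the 6 students fixed to their own essay, the other 6−j can be arranged in (6−j)! ways.
By inclusion–exclusion this is Σ_{j=0}^{6} (−1)^j C(6,j)·(6−j)!.
Computing: 720 − 720 + 360 − 120 + 30 − 6 + 1 = 265.

265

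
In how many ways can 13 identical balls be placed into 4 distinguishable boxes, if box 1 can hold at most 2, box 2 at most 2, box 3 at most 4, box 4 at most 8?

18

By stars and bars, unrestricted non-negative solutions to x_1+…+x_4 = 13 number C(13+3,3) = 560.
Subtract solutions that violate a single cap (substitute x_i' = x_i − (cap_i+1)): x_1 ≥ 3 gives C(13,3) = 286; x_2 ≥ 3 gives C(13,3) = 286; x_3 ≥ 5 gives C(11,3) = 165; x_4 ≥ 9 gives C(7,3) = 35. Together 772.
Add back pairs where two caps are both exceeded: 120 + 56 + 4 + 56 + 4 + 0 = 240.
Subtract triples: 10 + 0 + 0 + 0 = 10.
By inclusion–exclusion the count is 560 − 772 + 240 − 10 = 18.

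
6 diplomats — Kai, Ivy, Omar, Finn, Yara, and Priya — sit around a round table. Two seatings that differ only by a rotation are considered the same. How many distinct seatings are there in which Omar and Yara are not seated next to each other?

72

All circular seatings of 6 people number (5)! = 120.
Those with Omar next to Yara: fuse the pair into one unit and seat 5 units around a circle — 2·(4)! = 48.
Subtracting, 120 − 48 = 72.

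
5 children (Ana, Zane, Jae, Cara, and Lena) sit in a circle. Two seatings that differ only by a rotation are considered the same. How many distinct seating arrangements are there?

Around a circle, 5 distinct people have 5!/5 = (4)! = 24 rotationally distinct seatings.

24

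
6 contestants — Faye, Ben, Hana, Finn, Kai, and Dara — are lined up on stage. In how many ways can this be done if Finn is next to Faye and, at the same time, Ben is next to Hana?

Treat {Finn,Faye} as one block (2 orders) and {Ben,Hana} as another (2 orders).
That leaves 4 units to arrange: 2 × 2 × 4! = 4 × 24 = 96.

96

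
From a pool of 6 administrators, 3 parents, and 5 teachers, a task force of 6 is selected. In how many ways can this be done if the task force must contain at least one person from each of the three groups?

2430

Unrestricted: C(14,6) = 3003 ways to pick any 6 of the 14.
Selections missing a whole group: no administrators → C(8,6) = 28; no parents → C(11,6) = 462; no teachers → C(9,6) = 84.
Add back selections omitting two groups (i.e. drawn from a single group): C(6,6) + C(3,6) + C(5,6) = 1.
By inclusion–exclusion: 3003 − 574 + 1 = 2430.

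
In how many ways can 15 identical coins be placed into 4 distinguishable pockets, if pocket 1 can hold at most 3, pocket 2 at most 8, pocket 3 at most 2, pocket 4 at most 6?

By stars and bars, unrestricted non-negative solutions to x_1+…+x_4 = 15 number C(15+3,3) = 816.
Subtract solutions that violate a single cap (substitute x_i' = x_i − (cap_i+1)): x_1 ≥ 4 gives C(14,3) = 364; x_2 ≥ 9 gives C(9,3) = 84; x_3 ≥ 3 gives C(15,3) = 455; x_4 ≥ 7 gives C(11,3) = 165. Together 1068.
Add back pairs where two caps are both exceeded: 10 + 165 + 35 + 20 + 0 + 56 = 286.
Subtract triples: 0 + 0 + 4 + 0 = 4.
By inclusion–exclusion the count is 816 − 1068 + 286 − 4 = 30.

30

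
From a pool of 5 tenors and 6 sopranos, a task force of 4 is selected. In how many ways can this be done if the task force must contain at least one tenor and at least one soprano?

310

Total 4-person selections from all 11: C(11,4) = 330.
Subtract selections that omit an entire group: no tenors → C(6,4) = 15; no sopranos → C(5,4) = 5.
Both groups omitted at once is impossible, so 330 − 20 = 310.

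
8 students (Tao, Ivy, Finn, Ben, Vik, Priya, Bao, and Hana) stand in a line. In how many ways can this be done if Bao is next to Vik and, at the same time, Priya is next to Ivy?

Treat {Bao,Vik} as one block (2 orders) and {Priya,Ivy} as another (2 orders).
That leaves 6 units to arrange: 2 × 2 × 6! = 4 × 720 = 2880.

2880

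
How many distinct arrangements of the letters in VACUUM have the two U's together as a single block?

120

Treat the 2 copies of U as a single block. The multiset to arrange is then {UU, A, C, M, V}, 5 items in all.
All 5 items are distinct, so there are (5)! = 120 arrangements.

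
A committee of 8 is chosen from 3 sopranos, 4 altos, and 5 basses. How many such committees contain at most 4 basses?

460

Split by how many basses are chosen (0 through 4).
Sum: C(5,0)·C(7,8) + C(5,1)·C(7,7) + C(5,2)·C(7,6) + C(5,3)·C(7,5) + C(5,4)·C(7,4) = 0 + 5 + 70 + 210 + 175 = 460.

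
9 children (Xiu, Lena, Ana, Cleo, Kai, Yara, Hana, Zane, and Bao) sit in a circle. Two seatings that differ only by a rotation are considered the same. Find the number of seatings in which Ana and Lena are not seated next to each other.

30240

All circular seatings of 9 people number (8)! = 40320.
Seatings with Ana beside Lena: treat them as a block with 2 internal orders, giving 2 × (7)! = 10080.
Subtracting, 40320 − 10080 = 30240.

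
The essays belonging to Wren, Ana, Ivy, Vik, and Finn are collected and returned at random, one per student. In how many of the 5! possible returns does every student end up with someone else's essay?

This is the derangement count D_5: permutations of 5 items with no fixed point.
By inclusion–exclusion this is Σ_{j=0}^{5} (−1)^j C(5,j)·(5−j)!.
Computing: 120 − 120 + 60 − 20 + 5 − 1 = 44.

44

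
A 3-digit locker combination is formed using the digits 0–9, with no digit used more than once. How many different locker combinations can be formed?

Choose and order 3 of the 10 symbols: the first digit has 10 options, the next 9, then 8.
10 × 9 × 8 = 720.

720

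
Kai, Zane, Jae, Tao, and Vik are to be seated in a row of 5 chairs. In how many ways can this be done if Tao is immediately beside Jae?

Treat {Tao, Jae} as a single unit. There are 4 units to order, and the pair itself can be ordered 2 ways.
That gives 2 × 4! = 2 × 24 = 48.

48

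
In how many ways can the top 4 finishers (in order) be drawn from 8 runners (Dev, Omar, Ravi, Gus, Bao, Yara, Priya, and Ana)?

There are 8 choices for 1st place, 7 for 2nd, and so on down to 5 for position 4.
That gives 8 × 7 × 6 × 5 = 1680.

1680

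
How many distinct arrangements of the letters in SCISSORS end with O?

With the last slot taken by O, it remains to arrange the other 7 letters (SCISSRS).
Those 7 letters have S appearing 4 times, giving (7)!/(4!) = 210.

210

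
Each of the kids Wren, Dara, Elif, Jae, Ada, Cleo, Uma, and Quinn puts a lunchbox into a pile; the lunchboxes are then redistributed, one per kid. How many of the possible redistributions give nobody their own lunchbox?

Let Aᵢ be the assignments in which kid i gets their own lunchbox. We want the size of the complement of A₁∪…∪A_8.
By inclusion–exclusion this is Σ_{j=0}^{8} (−1)^j C(8,j)·(8−j)!.
Computing: 40320 − 40320 + 20160 − 6720 + 1680 − 336 + 56 − 8 + 1 = 14833.

14833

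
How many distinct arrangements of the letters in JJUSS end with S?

Fix S in the last position and arrange the remaining 4 letters.
Those 4 letters have J appearing twice, giving (4)!/(2!) = 12.

12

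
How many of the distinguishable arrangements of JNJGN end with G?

With the last slot taken by G, it remains to arrange the other 4 letters (JNJN).
Those 4 letters have J appearing twice and N appearing twice, giving (4)!/(2!·2!) = 6.

6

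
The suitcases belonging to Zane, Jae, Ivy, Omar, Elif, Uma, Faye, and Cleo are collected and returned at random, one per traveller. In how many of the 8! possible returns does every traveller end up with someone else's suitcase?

This is the derangement count D_8: permutations of 8 items with no fixed point.
By inclusion–exclusion this is Σ_{j=0}^{8} (−1)^j C(8,j)·(8−j)!.
Computing: 40320 − 40320 + 20160 − 6720 + 1680 − 336 + 56 − 8 + 1 = 14833.

14833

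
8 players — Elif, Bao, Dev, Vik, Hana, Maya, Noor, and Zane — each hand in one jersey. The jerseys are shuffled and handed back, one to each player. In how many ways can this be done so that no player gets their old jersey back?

Let Aᵢ be the assignments in which player i gets their old jersey. We want the size of the complement of A₁∪…∪A_8.
By inclusion–exclusion this is Σ_{j=0}^{8} (−1)^j C(8,j)·(8−j)!.
Computing: 40320 − 40320 + 20160 − 6720 + 1680 − 336 + 56 − 8 + 1 = 14833.

14833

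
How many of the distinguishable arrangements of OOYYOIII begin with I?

Fix I in the first position and arrange the remaining 7 letters.
Those 7 letters have I appearing twice, O appearing 3 times, and Y appearing twice, giving (7)!/(3!·2!·2!) = 210.

210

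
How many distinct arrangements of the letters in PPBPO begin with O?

4

Fix O in the first position and arrange the remaining 4 letters.
Those 4 letters have P appearing 3 times, giving (4)!/(3!) = 4.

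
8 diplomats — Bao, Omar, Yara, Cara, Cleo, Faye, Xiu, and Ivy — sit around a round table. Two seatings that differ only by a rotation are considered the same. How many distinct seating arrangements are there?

Seat Bao anywhere (absorbing the rotational symmetry), then permute the other 7: (7)! = 5040.

5040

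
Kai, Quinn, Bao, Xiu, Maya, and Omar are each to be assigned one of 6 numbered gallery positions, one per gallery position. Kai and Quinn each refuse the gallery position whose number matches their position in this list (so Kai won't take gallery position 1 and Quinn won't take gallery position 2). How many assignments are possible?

Let Aᵢ (for i ∈ {1, 2}) be the placements that put person i in their forbidden gallery position. Any j of these fix j positions, leaving (6−j)! ways to fill the rest, and there are C(2,j) ways to pick which j.
By inclusion–exclusion, the number of valid placements is Σ_{j=0}^{2} (−1)^j C(2,j)·(6−j)!.
Computing: 720 − 240 + 24 = 504.

504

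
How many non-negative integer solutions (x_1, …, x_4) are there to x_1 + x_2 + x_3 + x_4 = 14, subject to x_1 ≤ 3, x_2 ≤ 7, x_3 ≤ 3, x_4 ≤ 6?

Ignoring the caps, the number of non-negative solutions to x_1+…+x_4 = 14 is C(17,3) = 680.
Subtract solutions that violate a single cap (substitute x_i' = x_i − (cap_i+1)): x_1 ≥ 4 gives C(13,3) = 286; x_2 ≥ 8 gives C(9,3) = 84; x_3 ≥ 4 gives C(13,3) = 286; x_4 ≥ 7 gives C(10,3) = 120. Together 776.
Add back pairs where two caps are both exceeded: 10 + 84 + 20 + 10 + 0 + 20 = 144.
By inclusion–exclusion the count is 680 − 776 + 144 = 48.

48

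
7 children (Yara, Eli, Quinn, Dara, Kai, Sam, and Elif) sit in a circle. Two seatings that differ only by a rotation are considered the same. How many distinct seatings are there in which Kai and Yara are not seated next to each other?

All circular seatings of 7 people number (6)! = 720.
Seatings with Kai beside Yara: treat them as a block with 2 internal orders, giving 2 × (5)! = 240.
Subtracting, 720 − 240 = 480.

480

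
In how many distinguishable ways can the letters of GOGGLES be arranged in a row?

GOGGLES has 7 letters with G appearing 3 times.
The number of distinct arrangements is 7!/(3!) = 5040/6 = 840.

840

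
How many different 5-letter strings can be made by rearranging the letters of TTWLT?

The 5 letters of TTWLT have repeats: T appearing 3 times.
The number of distinct arrangements is 5!/(3!) = 120/6 = 20.

20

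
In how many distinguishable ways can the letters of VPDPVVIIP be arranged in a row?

5040

Letter multiplicities in VPDPVVIIP: D×1, I×2, P×3, V×3.
Dividing 9! = 362880 by 3!·3!·2! = 72 for the repeated letters gives 5040.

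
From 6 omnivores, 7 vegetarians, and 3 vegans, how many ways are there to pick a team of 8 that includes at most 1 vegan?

Split by how many vegans are chosen (0 through 1).
Sum: C(3,0)·C(13,8) + C(3,1)·C(13,7) = 1287 + 5148 = 6435.

6435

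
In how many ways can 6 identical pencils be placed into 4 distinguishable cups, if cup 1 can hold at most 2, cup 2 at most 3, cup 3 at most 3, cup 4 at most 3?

34

Ignoring the caps, the number of non-negative solutions to x_1+…+x_4 = 6 is C(9,3) = 84.
Subtract solutions that violate a single cap (substitute x_i' = x_i − (cap_i+1)): x_1 ≥ 3 gives C(6,3) = 20; x_2 ≥ 4 gives C(5,3) = 10; x_3 ≥ 4 gives C(5,3) = 10; x_4 ≥ 4 gives C(5,3) = 10. Together 50.
No two caps can be exceeded simultaneously, so the pair terms are all 0.
By inclusion–exclusion the count is 84 − 50 + 0 = 34.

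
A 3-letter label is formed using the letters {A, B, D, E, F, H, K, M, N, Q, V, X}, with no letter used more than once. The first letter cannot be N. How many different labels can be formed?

The first letter has 12−1 = 11 choices (anything except N).
The remaining 2 letters are filled from the other 11 symbols without repetition: 11 × 10 = 110.
Total: 11 × 110 = 1210.

1210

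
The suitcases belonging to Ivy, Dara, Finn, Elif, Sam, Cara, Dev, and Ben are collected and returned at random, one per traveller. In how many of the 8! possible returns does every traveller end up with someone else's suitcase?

This is the derangement count D_8: permutations of 8 items with no fixed point.
By inclusion–exclusion this is Σ_{j=0}^{8} (−1)^j C(8,j)·(8−j)!.
Computing: 40320 − 40320 + 20160 − 6720 + 1680 − 336 + 56 − 8 + 1 = 14833.

14833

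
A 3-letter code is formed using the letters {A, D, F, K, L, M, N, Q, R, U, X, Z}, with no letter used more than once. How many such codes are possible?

1320

With no repetition, fill the 3 letters in order: 12 choices, then 11, down to 10.
12 × 11 × 10 = 1320.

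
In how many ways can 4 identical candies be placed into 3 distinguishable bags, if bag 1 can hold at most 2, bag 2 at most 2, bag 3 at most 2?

Without the upper bounds there are C(6,2) = 15 ways to split 4 among 3 bags.
Subtract solutions that violate a single cap (substitute x_i' = x_i − (cap_i+1)): x_1 ≥ 3 gives C(3,2) = 3; x_2 ≥ 3 gives C(3,2) = 3; x_3 ≥ 3 gives C(3,2) = 3. Together 9.
No two caps can be exceeded simultaneously, so the pair terms are all 0.
By inclusion–exclusion the count is 15 − 9 + 0 = 6.

6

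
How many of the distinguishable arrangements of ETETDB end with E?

Fix E in the last position and arrange the remaining 5 letters.
Those 5 letters have T appearing twice, giving (5)!/(2!) = 60.

60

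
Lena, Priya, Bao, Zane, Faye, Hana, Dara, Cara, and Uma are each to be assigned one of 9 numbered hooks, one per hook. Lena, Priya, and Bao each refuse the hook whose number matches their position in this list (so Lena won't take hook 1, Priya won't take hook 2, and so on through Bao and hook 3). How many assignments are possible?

256320

Let Aᵢ (for i ∈ {1, 2, 3}) be the placements that put person i in their forbidden hook. Any j of these fix j positions, leaving (9−j)! ways to fill the rest, and there are C(3,j) ways to pick which j.
By inclusion–exclusion, the number of valid placements is Σ_{j=0}^{3} (−1)^j C(3,j)·(9−j)!.
Computing: 362880 − 120960 + 15120 − 720 = 256320.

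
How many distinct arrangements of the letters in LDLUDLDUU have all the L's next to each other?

140

Treat the 3 copies of L as a single block. The multiset to arrange is then {LLL, D, D, D, U, U, U}, 7 items in all.
That gives (7)!/(3!·3!) = 140 arrangements.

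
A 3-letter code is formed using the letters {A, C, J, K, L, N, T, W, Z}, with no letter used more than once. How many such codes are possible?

504

Choose and order 3 of the 9 symbols: the first letter has 9 options, the next 8, then 7.
9 × 8 × 7 = 504.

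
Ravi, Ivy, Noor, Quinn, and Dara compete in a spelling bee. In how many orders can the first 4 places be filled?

This is an ordered selection of 4 from 5: P(5,4).
That gives 5 × 4 × 3 × 2 = 120.

120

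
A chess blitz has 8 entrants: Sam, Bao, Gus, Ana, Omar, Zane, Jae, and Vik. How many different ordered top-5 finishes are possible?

6720

This is an ordered selection of 5 from 8: P(8,5).
That gives 8 × 7 × 6 × 5 × 4 = 6720.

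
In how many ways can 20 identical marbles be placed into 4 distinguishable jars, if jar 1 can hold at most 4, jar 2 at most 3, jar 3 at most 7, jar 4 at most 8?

By stars and bars, unrestricted non-negative solutions to x_1+…+x_4 = 20 number C(20+3,3) = 1771.
Subtract solutions that violate a single cap (substitute x_i' = x_i − (cap_i+1)): x_1 ≥ 5 gives C(18,3) = 816; x_2 ≥ 4 gives C(19,3) = 969; x_3 ≥ 8 gives C(15,3) = 455; x_4 ≥ 9 gives C(14,3) = 364. Together 2604.
Add back pairs where two caps are both exceeded: 364 + 120 + 84 + 165 + 120 + 20 = 873.
Subtract triples: 20 + 10 + 0 + 0 = 30.
By inclusion–exclusion the count is 1771 − 2604 + 873 − 30 = 10.

10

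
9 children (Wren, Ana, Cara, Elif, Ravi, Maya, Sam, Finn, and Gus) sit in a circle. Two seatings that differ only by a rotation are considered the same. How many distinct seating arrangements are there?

40320

Seat Wren anywhere (absorbing the rotational symmetry), then permute the other 8: (8)! = 40320.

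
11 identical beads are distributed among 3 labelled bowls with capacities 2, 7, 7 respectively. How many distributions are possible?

15

Without the upper bounds there are C(13,2) = 78 ways to split 11 among 3 bowls.
Subtract solutions that violate a single cap (substitute x_i' = x_i − (cap_i+1)): x_1 ≥ 3 gives C(10,2) = 45; x_2 ≥ 8 gives C(5,2) = 10; x_3 ≥ 8 gives C(5,2) = 10. Together 65.
Add back pairs where two caps are both exceeded: 1 + 1 + 0 = 2.
By inclusion–exclusion the count is 78 − 65 + 2 = 15.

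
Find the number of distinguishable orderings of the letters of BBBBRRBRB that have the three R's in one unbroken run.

Treat the 3 copies of R as a single block. The multiset to arrange is then {RRR, B, B, B, B, B, B}, 7 items in all.
That gives (7)!/(6!) = 7 arrangements.

7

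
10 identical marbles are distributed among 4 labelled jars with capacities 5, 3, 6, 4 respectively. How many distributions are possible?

Without the upper bounds there are C(13,3) = 286 ways to split 10 among 4 jars.
Subtract solutions that violate a single cap (substitute x_i' = x_i − (cap_i+1)): x_1 ≥ 6 gives C(7,3) = 35; x_2 ≥ 4 gives C(9,3) = 84; x_3 ≥ 7 gives C(6,3) = 20; x_4 ≥ 5 gives C(8,3) = 56. Together 195.
Add back pairs where two caps are both exceeded: 1 + 0 + 0 + 0 + 4 + 0 = 5.
By inclusion–exclusion the count is 286 − 195 + 5 = 96.

96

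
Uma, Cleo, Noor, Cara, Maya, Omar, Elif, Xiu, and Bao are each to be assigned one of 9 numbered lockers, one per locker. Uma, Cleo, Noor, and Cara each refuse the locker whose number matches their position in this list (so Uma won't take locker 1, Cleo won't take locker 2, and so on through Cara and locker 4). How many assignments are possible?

229080

Let Aᵢ (for 1 ≤ i ≤ 4) be the placements that put person i in their forbidden locker. Any j of these fix j positions, leaving (9−j)! ways to fill the rest, and there are C(4,j) ways to pick which j.
By inclusion–exclusion, the number of valid placements is Σ_{j=0}^{4} (−1)^j C(4,j)·(9−j)!.
Computing: 362880 − 161280 + 30240 − 2880 + 120 = 229080.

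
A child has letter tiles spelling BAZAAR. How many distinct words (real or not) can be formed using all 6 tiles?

120

Letter multiplicities in BAZAAR: A×3, B×1, R×1, Z×1.
The number of distinct arrangements is 6!/(3!) = 720/6 = 120.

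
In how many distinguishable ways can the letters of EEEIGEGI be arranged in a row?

420

EEEIGEGI has 8 letters with E appearing 4 times, G appearing twice, and I appearing twice.
Dividing 8! = 40320 by 4!·2!·2! = 96 for the repeated letters gives 420.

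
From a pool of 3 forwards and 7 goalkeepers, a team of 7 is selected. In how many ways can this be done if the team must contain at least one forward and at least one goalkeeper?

119

Total 7-person selections from all 10: C(10,7) = 120.
Selections missing a whole group: no forwards → C(7,7) = 1; no goalkeepers → C(3,7) = 0.
Both groups omitted at once is impossible, so 120 − 1 = 119.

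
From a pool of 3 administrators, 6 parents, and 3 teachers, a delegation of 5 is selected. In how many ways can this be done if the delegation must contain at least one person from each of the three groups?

Total 5-person selections from all 12: C(12,5) = 792.
Selections missing a whole group: no administrators → C(9,5) = 126; no parents → C(6,5) = 6; no teachers → C(9,5) = 126.
Add back selections omitting two groups (i.e. drawn from a single group): C(3,5) + C(6,5) + C(3,5) = 6.
By inclusion–exclusion: 792 − 258 + 6 = 540.

540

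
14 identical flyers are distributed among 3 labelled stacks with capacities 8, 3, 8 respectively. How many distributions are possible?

18

Without the upper bounds there are C(16,2) = 120 ways to split 14 among 3 stacks.
Subtract solutions that violate a single cap (substitute x_i' = x_i − (cap_i+1)): x_1 ≥ 9 gives C(7,2) = 21; x_2 ≥ 4 gives C(12,2) = 66; x_3 ≥ 9 gives C(7,2) = 21. Together 108.
Add back pairs where two caps are both exceeded: 3 + 0 + 3 = 6.
By inclusion–exclusion the count is 120 − 108 + 6 = 18.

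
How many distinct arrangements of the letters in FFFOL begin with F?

Fix F in the first position and arrange the remaining 4 letters.
Those 4 letters have F appearing twice, giving (4)!/(2!) = 12.

12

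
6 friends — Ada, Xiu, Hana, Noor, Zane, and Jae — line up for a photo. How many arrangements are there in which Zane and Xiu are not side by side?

480

Of the 6! = 720 arrangements, those with Zane and Xiu adjacent number 2 × 5! = 240 (treat the pair as a block with 2 internal orders).
So 720 − 240 = 480 arrangements keep them apart.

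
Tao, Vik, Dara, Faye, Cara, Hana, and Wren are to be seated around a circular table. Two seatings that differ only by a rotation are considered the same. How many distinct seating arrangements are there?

720

Fix one person's seat to break rotational symmetry; the remaining 6 people can be arranged in (6)! = 720 ways.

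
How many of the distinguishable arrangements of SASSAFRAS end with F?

280

Fix F in the last position and arrange the remaining 8 letters.
Those 8 letters have A appearing 3 times and S appearing 4 times, giving (8)!/(4!·3!) = 280.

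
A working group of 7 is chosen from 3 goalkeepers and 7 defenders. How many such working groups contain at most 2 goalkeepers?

Split by how many goalkeepers are chosen (0 through 2).
Sum: C(3,0)·C(7,7) + C(3,1)·C(7,6) + C(3,2)·C(7,5) = 1 + 21 + 63 = 85.

85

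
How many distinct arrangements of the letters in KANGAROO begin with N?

1260

Fix N in the first position and arrange the remaining 7 letters.
Those 7 letters have A appearing twice and O appearing twice, giving (7)!/(2!·2!) = 1260.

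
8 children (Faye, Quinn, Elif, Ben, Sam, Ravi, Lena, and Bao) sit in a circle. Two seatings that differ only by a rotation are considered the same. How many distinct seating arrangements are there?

Seat Faye anywhere (absorbing the rotational symmetry), then permute the other 7: (7)! = 5040.

5040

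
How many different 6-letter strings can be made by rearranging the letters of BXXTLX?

BXXTLX has 6 letters with X appearing 3 times.
So there are 6! / (3!) = 120 distinguishable arrangements.

120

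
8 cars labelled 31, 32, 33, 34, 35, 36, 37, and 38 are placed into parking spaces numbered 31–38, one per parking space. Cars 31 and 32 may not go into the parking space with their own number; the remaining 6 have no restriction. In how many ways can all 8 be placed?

Let Aᵢ (for i ∈ {31, 32}) be the placements that put car i in its forbidden parking space. Any j of these fix j positions, leaving (8−j)! ways to fill the rest, and there are C(2,j) ways to pick which j.
By inclusion–exclusion, the number of valid placements is Σ_{j=0}^{2} (−1)^j C(2,j)·(8−j)!.
Computing: 40320 − 10080 + 720 = 30960.

30960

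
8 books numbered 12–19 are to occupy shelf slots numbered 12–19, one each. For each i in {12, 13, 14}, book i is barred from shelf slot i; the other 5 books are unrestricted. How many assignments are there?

27240

Let Aᵢ (for i ∈ {12, 13, 14}) be the placements that put book i in its forbidden shelf slot. Any j of these fix j positions, leaving (8−j)! ways to fill the rest, and there are C(3,j) ways to pick which j.
By inclusion–exclusion, the number of valid placements is Σ_{j=0}^{3} (−1)^j C(3,j)·(8−j)!.
Computing: 40320 − 15120 + 2160 − 120 = 27240.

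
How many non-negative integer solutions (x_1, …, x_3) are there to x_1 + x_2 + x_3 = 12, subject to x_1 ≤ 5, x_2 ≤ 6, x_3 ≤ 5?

15

Ignoring the caps, the number of non-negative solutions to x_1+…+x_3 = 12 is C(14,2) = 91.
Subtract solutions that violate a single cap (substitute x_i' = x_i − (cap_i+1)): x_1 ≥ 6 gives C(8,2) = 28; x_2 ≥ 7 gives C(7,2) = 21; x_3 ≥ 6 gives C(8,2) = 28. Together 77.
Add back pairs where two caps are both exceeded: 0 + 1 + 0 = 1.
By inclusion–exclusion the count is 91 − 77 + 1 = 15.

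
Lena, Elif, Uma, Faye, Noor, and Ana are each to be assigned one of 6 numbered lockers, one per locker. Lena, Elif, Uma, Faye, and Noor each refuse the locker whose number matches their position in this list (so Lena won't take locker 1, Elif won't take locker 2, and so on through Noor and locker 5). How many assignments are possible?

309

Let Aᵢ (for 1 ≤ i ≤ 5) be the placements that put person i in their forbidden locker. Any j of these fix j positions, leaving (6−j)! ways to fill the rest, and there are C(5,j) ways to pick which j.
By inclusion–exclusion, the number of valid placements is Σ_{j=0}^{5} (−1)^j C(5,j)·(6−j)!.
Computing: 720 − 600 + 240 − 60 + 10 − 1 = 309.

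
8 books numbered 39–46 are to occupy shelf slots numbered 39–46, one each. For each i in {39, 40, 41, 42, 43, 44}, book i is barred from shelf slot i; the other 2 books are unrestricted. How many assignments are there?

18806

Let Aᵢ (for 39 ≤ i ≤ 44) be the placements that put book i in its forbidden shelf slot. Any j of these fix j positions, leaving (8−j)! ways to fill the rest, and there are C(6,j) ways to pick which j.
By inclusion–exclusion, the number of valid placements is Σ_{j=0}^{6} (−1)^j C(6,j)·(8−j)!.
Computing: 40320 − 30240 + 10800 − 2400 + 360 − 36 + 2 = 18806.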